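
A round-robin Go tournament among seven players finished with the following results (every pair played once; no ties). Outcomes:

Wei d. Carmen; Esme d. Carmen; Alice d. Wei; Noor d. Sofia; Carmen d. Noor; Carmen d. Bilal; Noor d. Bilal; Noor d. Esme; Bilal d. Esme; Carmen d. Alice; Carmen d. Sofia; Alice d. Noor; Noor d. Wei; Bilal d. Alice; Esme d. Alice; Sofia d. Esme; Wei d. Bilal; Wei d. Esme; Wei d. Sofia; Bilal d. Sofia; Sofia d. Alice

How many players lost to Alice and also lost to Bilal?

0

Alice beat: Noor, Wei.
Bilal beat: Alice, Sofia, Esme.
No one was beaten by both.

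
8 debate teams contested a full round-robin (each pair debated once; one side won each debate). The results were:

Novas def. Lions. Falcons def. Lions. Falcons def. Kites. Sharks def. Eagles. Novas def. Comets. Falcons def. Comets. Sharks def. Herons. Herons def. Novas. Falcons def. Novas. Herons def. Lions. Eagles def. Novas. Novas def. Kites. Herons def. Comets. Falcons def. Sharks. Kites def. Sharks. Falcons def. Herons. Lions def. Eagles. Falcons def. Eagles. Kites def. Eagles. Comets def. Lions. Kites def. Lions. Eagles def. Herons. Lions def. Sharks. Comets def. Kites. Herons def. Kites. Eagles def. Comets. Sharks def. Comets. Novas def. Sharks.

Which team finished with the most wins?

Win totals: Falcons 7, Eagles 3, Comets 2, Kites 3, Sharks 3, Novas 4, Herons 4, Lions 2.
Falcons leads with 7 wins (next highest: 4).

Falcons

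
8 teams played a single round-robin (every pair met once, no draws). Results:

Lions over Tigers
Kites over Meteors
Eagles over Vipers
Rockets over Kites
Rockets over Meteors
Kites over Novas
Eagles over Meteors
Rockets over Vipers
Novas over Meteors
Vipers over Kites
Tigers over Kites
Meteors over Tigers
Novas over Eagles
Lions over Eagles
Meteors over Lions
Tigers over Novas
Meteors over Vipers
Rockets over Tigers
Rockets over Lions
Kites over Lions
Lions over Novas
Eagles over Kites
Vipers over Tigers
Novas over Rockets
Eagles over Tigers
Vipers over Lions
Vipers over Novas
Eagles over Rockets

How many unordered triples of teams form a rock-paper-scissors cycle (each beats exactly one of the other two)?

17

Win totals: Rockets 5, Vipers 4, Novas 3, Eagles 5, Kites 3, Tigers 2, Lions 3, Meteors 3.
A team with w wins dominates both others in C(w,2) triples; summing gives 10 + 6 + 3 + 10 + 3 + 1 + 3 + 3 = 39 transitive triples.
Total triples C(8,3) = 56, so cyclic triples = 56 − 39 = 17.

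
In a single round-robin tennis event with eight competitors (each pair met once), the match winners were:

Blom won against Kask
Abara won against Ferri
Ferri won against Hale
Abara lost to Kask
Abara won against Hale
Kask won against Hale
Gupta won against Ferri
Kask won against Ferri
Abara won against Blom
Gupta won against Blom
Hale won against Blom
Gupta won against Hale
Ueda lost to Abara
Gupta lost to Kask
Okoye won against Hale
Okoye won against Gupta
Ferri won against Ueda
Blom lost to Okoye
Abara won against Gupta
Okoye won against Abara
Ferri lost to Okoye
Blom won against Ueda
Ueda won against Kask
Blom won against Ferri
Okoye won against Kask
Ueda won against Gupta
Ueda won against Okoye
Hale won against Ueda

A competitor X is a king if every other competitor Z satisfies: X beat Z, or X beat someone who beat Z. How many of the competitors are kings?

4

Gupta cannot reach Abara, Okoye in two steps.
Abara reaches everyone (king).
Okoye reaches everyone (king).
Hale cannot reach Abara in two steps.
Ferri cannot reach Abara in two steps.
Ueda reaches everyone (king).
Kask cannot reach Okoye in two steps.
Blom reaches everyone (king).
Kings: Abara, Okoye, Ueda, Blom — 4.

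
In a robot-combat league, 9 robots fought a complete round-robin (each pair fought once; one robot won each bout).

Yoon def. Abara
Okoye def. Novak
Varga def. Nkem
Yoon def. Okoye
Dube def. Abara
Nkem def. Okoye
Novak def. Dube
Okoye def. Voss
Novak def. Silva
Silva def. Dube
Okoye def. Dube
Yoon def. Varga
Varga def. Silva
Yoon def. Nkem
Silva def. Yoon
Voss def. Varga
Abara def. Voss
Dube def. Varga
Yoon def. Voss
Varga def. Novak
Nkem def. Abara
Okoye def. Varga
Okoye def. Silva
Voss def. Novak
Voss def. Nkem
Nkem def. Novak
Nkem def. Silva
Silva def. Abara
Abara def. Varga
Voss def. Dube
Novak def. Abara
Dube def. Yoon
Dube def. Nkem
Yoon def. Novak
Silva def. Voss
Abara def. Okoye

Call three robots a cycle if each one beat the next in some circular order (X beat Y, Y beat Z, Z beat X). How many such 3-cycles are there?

26

Win totals: Abara 3, Voss 4, Yoon 6, Silva 4, Novak 3, Okoye 5, Varga 3, Dube 4, Nkem 4.
A robot with w wins dominates both others in C(w,2) triples; summing gives 3 + 6 + 15 + 6 + 3 + 10 + 3 + 6 + 6 = 58 transitive triples.
Total triples C(9,3) = 84, so cyclic triples = 84 − 58 = 26.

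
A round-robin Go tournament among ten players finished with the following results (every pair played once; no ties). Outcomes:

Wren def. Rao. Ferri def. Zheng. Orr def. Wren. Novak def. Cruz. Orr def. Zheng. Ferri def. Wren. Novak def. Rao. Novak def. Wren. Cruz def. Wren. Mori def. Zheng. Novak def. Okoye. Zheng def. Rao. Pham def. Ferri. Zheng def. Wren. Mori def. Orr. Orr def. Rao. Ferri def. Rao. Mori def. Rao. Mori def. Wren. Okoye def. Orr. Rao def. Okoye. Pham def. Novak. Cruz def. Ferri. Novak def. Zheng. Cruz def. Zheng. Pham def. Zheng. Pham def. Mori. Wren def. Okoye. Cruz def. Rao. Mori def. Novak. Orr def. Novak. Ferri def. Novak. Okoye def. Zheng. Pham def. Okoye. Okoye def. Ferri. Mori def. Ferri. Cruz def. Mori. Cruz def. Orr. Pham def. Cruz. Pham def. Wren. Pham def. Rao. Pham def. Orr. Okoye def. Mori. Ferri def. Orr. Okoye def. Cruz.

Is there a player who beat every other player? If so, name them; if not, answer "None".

Pham

Pham has 9 wins out of 9 opponents — a perfect record.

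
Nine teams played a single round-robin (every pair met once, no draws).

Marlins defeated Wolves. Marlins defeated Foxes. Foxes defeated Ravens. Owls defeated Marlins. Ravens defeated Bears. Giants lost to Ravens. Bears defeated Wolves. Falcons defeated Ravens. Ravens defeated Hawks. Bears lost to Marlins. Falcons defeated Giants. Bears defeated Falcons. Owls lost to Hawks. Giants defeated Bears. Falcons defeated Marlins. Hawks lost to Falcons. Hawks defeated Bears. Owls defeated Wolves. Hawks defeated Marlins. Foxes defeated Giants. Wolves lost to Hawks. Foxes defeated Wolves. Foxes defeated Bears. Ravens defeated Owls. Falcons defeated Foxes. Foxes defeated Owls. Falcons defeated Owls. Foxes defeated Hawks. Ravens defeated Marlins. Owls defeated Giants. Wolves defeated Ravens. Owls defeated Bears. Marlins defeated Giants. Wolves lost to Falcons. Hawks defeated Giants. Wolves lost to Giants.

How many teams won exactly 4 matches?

2

Win totals: Owls 4, Falcons 7, Foxes 6, Marlins 4, Ravens 5, Giants 2, Bears 2, Wolves 1, Hawks 5.
Exactly 4: Owls, Marlins — 2 teams.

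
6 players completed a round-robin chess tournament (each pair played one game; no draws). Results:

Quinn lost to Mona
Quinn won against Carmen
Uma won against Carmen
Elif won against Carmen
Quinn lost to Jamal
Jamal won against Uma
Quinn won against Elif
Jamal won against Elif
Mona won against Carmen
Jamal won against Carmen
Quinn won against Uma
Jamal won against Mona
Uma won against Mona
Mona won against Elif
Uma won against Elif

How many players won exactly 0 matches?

1

Win totals: Carmen 0, Quinn 3, Jamal 5, Uma 3, Elif 1, Mona 3.
Exactly 0: Carmen — 1 player.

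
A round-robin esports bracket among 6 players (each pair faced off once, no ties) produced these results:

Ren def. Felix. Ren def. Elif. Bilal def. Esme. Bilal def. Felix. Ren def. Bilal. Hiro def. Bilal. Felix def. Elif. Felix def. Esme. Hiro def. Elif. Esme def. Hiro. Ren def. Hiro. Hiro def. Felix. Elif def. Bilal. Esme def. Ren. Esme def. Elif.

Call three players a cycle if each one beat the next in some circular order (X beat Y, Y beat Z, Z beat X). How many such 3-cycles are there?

Of the C(6,3) = 20 triples, the cyclic ones are: {Felix, Bilal, Elif}; {Felix, Ren, Esme}; {Felix, Hiro, Esme}; {Bilal, Ren, Esme}; {Bilal, Hiro, Esme}; {Bilal, Esme, Elif}.
That is 6.

6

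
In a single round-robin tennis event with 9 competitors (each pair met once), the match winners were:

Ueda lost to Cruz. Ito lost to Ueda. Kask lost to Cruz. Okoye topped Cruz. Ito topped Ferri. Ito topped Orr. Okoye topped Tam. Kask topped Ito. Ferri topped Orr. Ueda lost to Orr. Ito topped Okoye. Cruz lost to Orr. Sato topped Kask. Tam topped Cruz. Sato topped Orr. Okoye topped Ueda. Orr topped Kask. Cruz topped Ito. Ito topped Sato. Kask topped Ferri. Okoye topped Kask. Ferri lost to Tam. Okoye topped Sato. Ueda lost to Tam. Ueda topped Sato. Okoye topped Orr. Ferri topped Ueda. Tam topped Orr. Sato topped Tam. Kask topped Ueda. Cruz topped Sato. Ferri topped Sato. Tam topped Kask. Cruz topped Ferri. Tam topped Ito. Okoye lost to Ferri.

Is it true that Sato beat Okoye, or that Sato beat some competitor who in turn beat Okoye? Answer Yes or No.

Sato did not beat Okoye directly.
Sato beat Kask, Tam, Orr, but each of them lost to Okoye. No two-step path.

No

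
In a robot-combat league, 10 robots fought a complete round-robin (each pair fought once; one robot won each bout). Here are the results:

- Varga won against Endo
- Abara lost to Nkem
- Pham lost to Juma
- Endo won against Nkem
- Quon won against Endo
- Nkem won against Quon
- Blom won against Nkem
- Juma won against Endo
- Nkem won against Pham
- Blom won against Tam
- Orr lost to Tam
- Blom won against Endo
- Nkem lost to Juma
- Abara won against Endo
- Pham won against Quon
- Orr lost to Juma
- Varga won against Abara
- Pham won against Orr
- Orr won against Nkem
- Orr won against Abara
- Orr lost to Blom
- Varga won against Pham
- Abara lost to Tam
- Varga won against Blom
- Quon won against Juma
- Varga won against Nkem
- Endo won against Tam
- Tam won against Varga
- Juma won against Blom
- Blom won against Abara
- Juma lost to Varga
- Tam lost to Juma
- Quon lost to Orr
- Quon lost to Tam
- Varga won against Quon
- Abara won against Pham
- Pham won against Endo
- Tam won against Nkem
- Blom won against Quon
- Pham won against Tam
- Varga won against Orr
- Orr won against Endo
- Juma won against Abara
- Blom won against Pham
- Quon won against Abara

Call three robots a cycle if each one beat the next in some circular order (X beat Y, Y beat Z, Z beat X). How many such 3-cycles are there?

Win totals: Orr 4, Tam 5, Abara 2, Endo 2, Juma 7, Blom 7, Pham 4, Nkem 3, Quon 3, Varga 8.
A robot with w wins dominates both others in C(w,2) triples; summing gives 6 + 10 + 1 + 1 + 21 + 21 + 6 + 3 + 3 + 28 = 100 transitive triples.
Total triples C(10,3) = 120, so cyclic triples = 120 − 100 = 20.

20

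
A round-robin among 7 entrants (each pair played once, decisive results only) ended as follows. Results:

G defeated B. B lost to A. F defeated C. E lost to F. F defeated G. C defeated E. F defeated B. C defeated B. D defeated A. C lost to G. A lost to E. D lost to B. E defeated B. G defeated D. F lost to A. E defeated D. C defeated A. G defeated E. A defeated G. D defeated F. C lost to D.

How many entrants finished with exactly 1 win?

1

Win totals: A 3, B 1, C 3, D 3, E 3, F 4, G 4.
Exactly 1: B — 1 entrant.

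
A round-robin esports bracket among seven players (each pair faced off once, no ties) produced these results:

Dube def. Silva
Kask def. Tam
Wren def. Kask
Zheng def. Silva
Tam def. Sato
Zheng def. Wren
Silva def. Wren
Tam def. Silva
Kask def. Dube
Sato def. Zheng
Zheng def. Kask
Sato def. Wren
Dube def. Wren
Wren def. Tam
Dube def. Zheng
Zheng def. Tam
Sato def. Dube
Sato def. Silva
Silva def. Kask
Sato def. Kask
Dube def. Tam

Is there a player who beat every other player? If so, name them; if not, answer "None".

None

Highest win total is Sato with 5 (out of 6 possible).
Sato lost to Tam, so no player went undefeated.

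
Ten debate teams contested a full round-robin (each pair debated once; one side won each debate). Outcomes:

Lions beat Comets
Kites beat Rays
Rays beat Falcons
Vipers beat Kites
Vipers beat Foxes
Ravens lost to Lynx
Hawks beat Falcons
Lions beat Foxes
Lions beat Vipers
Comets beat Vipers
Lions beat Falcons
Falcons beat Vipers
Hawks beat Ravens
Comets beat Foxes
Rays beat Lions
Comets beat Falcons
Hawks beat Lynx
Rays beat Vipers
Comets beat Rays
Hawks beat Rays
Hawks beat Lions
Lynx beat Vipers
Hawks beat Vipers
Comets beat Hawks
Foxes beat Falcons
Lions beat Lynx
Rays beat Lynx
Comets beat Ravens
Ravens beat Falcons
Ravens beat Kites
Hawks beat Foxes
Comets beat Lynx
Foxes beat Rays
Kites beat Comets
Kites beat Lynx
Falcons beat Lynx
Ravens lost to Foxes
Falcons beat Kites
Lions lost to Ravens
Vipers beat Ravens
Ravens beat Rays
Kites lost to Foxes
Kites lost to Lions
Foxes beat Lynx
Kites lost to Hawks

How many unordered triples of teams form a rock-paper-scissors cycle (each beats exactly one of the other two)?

Win totals: Falcons 3, Foxes 5, Vipers 3, Hawks 8, Kites 3, Rays 4, Comets 7, Lynx 2, Ravens 4, Lions 6.
A team with w wins dominates both others in C(w,2) triples; summing gives 3 + 10 + 3 + 28 + 3 + 6 + 21 + 1 + 6 + 15 = 96 transitive triples.
Total triples C(10,3) = 120, so cyclic triples = 120 − 96 = 24.

24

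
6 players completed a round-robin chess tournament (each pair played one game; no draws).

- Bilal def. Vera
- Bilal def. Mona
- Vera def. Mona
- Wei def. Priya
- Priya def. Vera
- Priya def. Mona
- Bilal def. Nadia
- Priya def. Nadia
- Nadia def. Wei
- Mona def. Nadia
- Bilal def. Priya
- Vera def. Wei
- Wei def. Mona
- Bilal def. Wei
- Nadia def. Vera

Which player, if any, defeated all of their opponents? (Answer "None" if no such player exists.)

Bilal

Bilal has 5 wins out of 5 opponents — a perfect record.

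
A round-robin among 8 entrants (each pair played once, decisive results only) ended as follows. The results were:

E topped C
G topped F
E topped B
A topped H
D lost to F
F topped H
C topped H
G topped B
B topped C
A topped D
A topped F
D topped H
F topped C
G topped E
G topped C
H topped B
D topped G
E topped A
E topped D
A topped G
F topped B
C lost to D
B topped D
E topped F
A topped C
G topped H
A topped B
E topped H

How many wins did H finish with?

H's results: beat B; lost to A, C, D, E, F, G.
That is 1 win.

1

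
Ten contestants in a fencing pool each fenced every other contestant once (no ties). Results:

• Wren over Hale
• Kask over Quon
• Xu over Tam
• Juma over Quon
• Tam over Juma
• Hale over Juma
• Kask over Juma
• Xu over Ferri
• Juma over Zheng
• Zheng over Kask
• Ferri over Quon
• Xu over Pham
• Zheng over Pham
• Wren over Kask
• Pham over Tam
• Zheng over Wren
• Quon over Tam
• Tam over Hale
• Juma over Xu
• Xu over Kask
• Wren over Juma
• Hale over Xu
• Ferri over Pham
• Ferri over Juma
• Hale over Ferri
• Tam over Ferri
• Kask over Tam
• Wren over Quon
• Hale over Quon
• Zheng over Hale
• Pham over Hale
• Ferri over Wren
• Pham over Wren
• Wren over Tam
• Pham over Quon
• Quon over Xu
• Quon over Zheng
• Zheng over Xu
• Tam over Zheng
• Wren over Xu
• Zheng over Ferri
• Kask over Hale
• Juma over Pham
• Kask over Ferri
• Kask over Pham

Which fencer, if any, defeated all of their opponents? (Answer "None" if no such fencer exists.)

Highest win total is Zheng with 6 (out of 9 possible).
Zheng lost to Quon, Tam, Juma, so no fencer went undefeated.

None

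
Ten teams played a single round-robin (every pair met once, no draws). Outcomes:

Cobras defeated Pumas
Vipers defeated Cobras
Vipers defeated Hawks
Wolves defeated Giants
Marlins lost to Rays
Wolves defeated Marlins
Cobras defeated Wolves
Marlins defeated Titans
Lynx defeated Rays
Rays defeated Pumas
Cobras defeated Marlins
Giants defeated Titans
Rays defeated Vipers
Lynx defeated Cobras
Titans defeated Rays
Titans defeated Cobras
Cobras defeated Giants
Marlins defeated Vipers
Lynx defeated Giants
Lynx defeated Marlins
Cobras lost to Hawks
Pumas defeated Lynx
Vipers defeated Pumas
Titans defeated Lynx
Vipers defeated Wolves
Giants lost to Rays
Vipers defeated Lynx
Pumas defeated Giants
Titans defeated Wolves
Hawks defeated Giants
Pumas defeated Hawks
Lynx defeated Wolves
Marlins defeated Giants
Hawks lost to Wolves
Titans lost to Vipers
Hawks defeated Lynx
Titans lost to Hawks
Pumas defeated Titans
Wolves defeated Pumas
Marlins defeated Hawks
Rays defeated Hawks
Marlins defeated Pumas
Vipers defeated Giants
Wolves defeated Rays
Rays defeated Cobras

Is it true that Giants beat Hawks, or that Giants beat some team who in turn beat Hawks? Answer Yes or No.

Giants did not beat Hawks directly.
Giants beat Titans, but each of them lost to Hawks. No two-step path.

No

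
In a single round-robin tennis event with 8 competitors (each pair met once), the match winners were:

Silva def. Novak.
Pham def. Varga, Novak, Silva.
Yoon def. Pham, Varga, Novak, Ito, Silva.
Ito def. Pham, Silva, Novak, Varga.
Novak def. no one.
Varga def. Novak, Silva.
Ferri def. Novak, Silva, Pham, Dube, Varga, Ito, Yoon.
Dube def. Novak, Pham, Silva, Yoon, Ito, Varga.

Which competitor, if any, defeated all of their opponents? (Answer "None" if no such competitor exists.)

Ferri has 7 wins out of 7 opponents — a perfect record.

Ferri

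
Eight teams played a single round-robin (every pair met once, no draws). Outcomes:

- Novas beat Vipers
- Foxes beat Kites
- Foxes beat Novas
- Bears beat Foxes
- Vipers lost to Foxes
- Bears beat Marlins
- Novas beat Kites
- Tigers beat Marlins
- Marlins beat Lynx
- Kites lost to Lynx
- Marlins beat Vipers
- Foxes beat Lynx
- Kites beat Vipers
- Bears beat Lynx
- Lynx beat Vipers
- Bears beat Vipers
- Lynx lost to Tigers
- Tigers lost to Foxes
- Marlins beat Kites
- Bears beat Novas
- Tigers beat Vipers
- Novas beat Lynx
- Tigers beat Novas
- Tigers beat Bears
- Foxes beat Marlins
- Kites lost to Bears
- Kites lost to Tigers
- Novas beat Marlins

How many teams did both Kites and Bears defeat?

Kites beat: Vipers.
Bears beat: Vipers, Novas, Marlins, Lynx, Kites, Foxes.
Both beat: Vipers — 1.

1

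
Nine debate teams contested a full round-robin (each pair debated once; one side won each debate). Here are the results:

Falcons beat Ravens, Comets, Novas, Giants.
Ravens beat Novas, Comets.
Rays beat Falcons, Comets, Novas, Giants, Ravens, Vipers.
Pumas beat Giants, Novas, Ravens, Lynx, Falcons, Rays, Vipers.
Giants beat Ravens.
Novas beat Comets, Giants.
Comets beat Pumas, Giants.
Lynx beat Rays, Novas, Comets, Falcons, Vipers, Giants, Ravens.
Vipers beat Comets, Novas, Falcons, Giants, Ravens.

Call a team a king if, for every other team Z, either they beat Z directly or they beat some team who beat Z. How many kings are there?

3

Novas cannot reach Lynx, Falcons, Vipers, Rays in two steps.
Comets reaches everyone (king).
Lynx reaches everyone (king).
Pumas reaches everyone (king).
Ravens cannot reach Lynx, Falcons, Vipers, Rays in two steps.
Falcons cannot reach Lynx, Vipers, Rays in two steps.
Vipers cannot reach Lynx, Rays in two steps.
Giants cannot reach Lynx, Pumas, Falcons, Vipers, Rays in two steps.
Rays cannot reach Lynx in two steps.
Kings: Comets, Lynx, Pumas — 3.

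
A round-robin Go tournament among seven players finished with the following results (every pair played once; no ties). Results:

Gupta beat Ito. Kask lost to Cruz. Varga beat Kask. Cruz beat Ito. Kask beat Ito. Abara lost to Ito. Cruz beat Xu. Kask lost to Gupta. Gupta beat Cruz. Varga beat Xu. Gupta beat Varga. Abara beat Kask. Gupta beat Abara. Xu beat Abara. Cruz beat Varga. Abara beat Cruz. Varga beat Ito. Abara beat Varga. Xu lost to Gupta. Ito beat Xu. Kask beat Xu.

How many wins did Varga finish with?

3

Varga's results: beat Xu, Kask, Ito; lost to Gupta, Cruz, Abara.
That is 3 wins.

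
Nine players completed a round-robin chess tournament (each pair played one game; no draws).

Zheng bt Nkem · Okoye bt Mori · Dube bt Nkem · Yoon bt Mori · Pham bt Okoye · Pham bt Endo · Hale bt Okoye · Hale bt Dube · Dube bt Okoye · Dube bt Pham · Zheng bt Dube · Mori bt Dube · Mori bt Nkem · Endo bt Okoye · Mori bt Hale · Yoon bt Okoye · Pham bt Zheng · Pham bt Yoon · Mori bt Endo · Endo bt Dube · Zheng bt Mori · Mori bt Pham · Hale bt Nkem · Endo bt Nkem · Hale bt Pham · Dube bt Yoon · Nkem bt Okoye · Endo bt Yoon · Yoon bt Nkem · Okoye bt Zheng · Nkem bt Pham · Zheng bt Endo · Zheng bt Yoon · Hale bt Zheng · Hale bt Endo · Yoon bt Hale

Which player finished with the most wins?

Win totals: Mori 5, Hale 6, Pham 4, Dube 4, Zheng 5, Okoye 2, Nkem 2, Yoon 4, Endo 4.
Hale leads with 6 wins (next highest: 5).

Hale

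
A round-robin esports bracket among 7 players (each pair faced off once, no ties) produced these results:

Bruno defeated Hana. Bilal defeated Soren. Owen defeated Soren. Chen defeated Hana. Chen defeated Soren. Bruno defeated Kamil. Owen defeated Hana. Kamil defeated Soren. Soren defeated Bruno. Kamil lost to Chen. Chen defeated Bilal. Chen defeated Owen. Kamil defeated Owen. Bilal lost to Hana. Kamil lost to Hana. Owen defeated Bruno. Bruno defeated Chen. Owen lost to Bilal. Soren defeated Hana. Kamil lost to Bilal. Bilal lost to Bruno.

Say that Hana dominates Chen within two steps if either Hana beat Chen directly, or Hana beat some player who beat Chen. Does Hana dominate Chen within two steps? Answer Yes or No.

No

Hana did not beat Chen directly.
Hana beat Kamil, Bilal, but each of them lost to Chen. No two-step path.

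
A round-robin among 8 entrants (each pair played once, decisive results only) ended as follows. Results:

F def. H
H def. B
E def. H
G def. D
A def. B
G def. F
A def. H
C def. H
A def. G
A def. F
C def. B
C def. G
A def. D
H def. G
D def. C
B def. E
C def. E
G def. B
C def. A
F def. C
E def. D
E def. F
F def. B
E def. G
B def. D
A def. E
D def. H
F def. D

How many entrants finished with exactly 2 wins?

Win totals: A 6, B 2, C 5, D 2, E 4, F 4, G 3, H 2.
Exactly 2: B, D, H — 3 entrants.

3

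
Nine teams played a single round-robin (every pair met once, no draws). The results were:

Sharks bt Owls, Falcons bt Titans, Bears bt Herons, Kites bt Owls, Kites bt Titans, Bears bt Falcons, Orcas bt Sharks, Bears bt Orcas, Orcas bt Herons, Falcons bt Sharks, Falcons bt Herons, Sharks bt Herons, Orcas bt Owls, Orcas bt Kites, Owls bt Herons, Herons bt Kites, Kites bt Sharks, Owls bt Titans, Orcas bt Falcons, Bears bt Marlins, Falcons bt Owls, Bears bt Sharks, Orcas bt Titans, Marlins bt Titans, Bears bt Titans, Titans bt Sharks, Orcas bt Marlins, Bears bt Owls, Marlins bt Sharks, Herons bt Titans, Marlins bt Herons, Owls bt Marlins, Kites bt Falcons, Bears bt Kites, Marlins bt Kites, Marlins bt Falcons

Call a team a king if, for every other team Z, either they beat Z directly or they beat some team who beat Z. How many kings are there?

1

Marlins cannot reach Bears, Orcas in two steps.
Falcons cannot reach Bears, Orcas in two steps.
Titans cannot reach Marlins, Falcons, Bears, Orcas, Kites in two steps.
Owls cannot reach Bears, Orcas in two steps.
Sharks cannot reach Falcons, Bears, Orcas in two steps.
Herons cannot reach Marlins, Bears, Orcas in two steps.
Bears reaches everyone (king).
Orcas cannot reach Bears in two steps.
Kites cannot reach Bears, Orcas in two steps.
Kings: Bears — 1.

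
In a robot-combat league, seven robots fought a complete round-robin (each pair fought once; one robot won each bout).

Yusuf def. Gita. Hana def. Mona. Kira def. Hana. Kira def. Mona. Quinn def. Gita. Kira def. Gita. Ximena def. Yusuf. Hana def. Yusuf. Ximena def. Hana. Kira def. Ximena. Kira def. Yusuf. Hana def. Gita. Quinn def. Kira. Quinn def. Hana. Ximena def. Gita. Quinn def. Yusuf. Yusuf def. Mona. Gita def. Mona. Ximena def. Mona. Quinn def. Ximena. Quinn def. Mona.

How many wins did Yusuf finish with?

Yusuf's results: beat Mona, Gita; lost to Ximena, Kira, Quinn, Hana.
That is 2 wins.

2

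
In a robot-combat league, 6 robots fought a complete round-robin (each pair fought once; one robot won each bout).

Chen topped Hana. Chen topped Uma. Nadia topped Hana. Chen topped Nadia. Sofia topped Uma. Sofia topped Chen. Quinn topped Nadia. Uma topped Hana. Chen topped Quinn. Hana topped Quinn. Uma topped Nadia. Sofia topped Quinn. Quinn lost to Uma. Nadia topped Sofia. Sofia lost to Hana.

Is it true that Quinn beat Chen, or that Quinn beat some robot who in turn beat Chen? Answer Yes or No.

No

Quinn did not beat Chen directly.
Quinn beat Nadia, but each of them lost to Chen. No two-step path.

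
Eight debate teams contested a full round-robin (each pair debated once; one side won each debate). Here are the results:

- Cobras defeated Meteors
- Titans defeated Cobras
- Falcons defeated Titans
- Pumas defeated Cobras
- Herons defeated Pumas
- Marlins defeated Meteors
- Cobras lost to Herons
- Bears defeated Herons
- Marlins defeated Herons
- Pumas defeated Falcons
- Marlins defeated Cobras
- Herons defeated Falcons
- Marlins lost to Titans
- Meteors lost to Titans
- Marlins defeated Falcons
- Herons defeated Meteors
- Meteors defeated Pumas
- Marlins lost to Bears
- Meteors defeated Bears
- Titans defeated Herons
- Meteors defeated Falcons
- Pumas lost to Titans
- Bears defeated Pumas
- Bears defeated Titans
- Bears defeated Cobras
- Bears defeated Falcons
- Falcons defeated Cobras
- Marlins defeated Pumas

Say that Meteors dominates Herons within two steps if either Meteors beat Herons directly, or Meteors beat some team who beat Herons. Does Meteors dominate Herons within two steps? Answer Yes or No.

Meteors did not beat Herons directly.
Meteors beat Bears, Falcons, Pumas. Of those, Bears beat Herons.

Yes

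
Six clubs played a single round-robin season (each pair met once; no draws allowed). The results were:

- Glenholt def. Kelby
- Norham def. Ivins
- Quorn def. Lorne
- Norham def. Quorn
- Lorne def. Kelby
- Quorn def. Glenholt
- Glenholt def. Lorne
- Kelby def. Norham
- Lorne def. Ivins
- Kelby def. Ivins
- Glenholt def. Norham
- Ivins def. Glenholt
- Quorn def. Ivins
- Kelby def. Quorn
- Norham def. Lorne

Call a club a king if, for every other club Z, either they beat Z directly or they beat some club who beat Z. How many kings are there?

5

Glenholt reaches everyone (king).
Ivins cannot reach Quorn in two steps.
Lorne reaches everyone (king).
Quorn reaches everyone (king).
Norham reaches everyone (king).
Kelby reaches everyone (king).
Kings: Glenholt, Lorne, Quorn, Norham, Kelby — 5.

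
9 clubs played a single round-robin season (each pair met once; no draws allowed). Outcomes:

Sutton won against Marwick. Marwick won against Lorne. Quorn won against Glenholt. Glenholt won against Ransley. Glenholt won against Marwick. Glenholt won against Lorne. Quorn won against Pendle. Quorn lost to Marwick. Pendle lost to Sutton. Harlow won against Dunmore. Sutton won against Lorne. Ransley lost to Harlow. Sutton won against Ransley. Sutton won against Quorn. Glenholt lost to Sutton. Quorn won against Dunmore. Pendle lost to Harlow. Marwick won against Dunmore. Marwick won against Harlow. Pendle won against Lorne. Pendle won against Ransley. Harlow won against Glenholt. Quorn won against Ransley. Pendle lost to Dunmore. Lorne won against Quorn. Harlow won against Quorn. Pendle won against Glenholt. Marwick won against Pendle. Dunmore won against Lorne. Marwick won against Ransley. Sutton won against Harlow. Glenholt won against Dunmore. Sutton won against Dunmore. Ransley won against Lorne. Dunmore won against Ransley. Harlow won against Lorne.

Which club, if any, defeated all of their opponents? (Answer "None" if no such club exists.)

Sutton has 8 wins out of 8 opponents — a perfect record.

Sutton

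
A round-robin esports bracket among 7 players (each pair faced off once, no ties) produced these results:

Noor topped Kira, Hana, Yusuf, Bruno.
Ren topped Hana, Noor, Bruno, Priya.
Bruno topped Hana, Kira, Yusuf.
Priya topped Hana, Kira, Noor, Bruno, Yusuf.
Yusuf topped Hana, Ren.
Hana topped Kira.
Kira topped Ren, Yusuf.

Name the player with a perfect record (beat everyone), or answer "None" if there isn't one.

Highest win total is Priya with 5 (out of 6 possible).
Priya lost to Ren, so no player went undefeated.

None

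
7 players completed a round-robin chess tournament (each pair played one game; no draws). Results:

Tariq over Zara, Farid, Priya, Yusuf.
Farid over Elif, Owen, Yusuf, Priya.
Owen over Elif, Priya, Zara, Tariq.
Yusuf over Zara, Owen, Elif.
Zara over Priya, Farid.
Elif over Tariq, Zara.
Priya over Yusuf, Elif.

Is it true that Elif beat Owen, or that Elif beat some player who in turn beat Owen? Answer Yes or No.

No

Elif did not beat Owen directly.
Elif beat Tariq, Zara, but each of them lost to Owen. No two-step path.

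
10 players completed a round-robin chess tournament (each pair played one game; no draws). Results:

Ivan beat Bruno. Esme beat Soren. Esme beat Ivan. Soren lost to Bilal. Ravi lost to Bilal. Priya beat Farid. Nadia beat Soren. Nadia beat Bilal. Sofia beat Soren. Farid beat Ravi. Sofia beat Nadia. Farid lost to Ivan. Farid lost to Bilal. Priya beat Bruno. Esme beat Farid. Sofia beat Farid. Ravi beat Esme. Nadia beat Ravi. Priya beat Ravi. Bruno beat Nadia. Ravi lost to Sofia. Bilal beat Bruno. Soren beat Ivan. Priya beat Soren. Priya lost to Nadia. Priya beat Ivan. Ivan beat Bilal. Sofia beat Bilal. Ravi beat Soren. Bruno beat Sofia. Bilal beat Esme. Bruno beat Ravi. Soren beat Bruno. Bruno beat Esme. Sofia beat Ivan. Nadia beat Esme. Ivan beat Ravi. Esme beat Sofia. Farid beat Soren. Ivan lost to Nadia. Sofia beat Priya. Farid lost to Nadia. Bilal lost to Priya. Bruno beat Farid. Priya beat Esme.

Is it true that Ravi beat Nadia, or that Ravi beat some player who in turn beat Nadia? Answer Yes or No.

Ravi did not beat Nadia directly.
Ravi beat Esme, Soren, but each of them lost to Nadia. No two-step path.

No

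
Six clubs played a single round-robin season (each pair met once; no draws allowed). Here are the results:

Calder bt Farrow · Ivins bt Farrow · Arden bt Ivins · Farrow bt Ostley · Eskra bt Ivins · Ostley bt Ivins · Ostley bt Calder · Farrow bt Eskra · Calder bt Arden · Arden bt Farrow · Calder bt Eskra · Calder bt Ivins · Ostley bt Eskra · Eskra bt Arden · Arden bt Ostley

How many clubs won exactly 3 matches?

2

Win totals: Arden 3, Ivins 1, Calder 4, Ostley 3, Farrow 2, Eskra 2.
Exactly 3: Arden, Ostley — 2 clubs.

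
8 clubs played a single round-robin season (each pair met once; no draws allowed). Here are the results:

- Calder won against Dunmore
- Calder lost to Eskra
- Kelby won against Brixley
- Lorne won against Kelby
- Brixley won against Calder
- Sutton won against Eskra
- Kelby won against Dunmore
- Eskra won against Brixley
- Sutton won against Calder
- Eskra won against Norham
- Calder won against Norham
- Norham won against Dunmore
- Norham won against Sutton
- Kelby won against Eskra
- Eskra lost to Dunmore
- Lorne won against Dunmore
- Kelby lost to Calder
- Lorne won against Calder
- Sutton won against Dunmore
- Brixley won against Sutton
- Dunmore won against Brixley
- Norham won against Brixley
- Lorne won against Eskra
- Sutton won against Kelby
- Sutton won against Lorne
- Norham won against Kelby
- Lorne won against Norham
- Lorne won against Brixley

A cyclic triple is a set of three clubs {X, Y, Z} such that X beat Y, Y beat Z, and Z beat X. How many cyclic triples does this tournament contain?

14

Win totals: Norham 4, Calder 3, Sutton 5, Lorne 6, Kelby 3, Brixley 2, Eskra 3, Dunmore 2.
A club with w wins dominates both others in C(w,2) triples; summing gives 6 + 3 + 10 + 15 + 3 + 1 + 3 + 1 = 42 transitive triples.
Total triples C(8,3) = 56, so cyclic triples = 56 − 42 = 14.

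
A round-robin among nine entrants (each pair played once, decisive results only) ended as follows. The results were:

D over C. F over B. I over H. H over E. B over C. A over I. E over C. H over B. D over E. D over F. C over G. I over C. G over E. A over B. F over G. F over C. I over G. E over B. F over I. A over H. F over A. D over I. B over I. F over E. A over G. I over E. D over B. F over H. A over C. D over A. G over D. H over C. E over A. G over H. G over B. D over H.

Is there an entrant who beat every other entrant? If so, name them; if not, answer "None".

Highest win total is F with 7 (out of 8 possible).
F lost to D, so no entrant went undefeated.

None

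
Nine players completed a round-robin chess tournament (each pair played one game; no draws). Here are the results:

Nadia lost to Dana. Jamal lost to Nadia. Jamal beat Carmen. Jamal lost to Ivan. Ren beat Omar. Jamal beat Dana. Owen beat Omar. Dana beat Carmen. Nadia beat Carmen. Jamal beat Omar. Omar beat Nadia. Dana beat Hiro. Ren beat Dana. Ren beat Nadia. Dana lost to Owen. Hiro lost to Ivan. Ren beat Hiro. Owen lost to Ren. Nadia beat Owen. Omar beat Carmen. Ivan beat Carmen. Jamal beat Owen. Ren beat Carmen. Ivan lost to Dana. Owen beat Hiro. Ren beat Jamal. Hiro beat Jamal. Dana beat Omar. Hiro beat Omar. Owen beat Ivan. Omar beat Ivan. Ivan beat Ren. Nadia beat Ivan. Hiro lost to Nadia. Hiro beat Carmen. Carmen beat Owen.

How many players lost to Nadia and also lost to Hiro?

2

Nadia beat: Owen, Carmen, Hiro, Ivan, Jamal.
Hiro beat: Omar, Carmen, Jamal.
Both beat: Carmen, Jamal — 2.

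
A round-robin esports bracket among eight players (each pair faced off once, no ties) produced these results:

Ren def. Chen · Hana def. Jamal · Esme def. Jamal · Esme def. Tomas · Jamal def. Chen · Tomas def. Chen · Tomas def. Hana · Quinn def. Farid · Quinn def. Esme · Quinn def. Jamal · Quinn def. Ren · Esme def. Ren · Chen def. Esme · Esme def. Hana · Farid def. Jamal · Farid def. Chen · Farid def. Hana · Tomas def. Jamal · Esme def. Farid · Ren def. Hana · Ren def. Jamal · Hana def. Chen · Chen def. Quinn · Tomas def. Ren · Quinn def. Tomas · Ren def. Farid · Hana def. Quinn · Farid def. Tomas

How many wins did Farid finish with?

4

Farid's results: beat Jamal, Chen, Tomas, Hana; lost to Esme, Quinn, Ren.
That is 4 wins.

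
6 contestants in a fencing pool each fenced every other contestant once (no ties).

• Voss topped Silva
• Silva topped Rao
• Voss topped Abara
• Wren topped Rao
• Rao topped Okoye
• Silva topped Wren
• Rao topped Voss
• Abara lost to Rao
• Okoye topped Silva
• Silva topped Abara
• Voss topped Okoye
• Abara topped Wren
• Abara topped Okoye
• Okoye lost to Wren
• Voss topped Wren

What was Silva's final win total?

Silva's results: beat Abara, Rao, Wren; lost to Voss, Okoye.
That is 3 wins.

3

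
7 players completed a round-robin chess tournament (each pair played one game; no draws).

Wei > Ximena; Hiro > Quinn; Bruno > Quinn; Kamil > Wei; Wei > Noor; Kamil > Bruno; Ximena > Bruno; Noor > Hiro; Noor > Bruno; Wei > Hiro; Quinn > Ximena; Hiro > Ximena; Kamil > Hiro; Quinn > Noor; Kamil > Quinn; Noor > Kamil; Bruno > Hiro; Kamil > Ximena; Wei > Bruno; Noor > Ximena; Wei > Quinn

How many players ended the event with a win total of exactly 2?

Win totals: Ximena 1, Noor 4, Quinn 2, Wei 5, Hiro 2, Kamil 5, Bruno 2.
Exactly 2: Quinn, Hiro, Bruno — 3 players.

3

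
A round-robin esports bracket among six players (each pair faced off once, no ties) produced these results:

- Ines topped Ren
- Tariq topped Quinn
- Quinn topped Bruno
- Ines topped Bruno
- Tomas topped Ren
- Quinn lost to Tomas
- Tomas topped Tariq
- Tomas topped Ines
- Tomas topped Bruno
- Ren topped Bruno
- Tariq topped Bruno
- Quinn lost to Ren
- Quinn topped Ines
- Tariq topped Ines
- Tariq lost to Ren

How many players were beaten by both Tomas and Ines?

2

Tomas beat: Bruno, Ren, Tariq, Ines, Quinn.
Ines beat: Bruno, Ren.
Both beat: Bruno, Ren — 2.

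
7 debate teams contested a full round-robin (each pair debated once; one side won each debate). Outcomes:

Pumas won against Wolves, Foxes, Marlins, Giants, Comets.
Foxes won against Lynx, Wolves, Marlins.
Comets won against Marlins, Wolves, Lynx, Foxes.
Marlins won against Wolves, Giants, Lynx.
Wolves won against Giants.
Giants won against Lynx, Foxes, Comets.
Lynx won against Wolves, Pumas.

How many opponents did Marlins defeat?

3

Marlins' results: beat Lynx, Wolves, Giants; lost to Foxes, Pumas, Comets.
That is 3 wins.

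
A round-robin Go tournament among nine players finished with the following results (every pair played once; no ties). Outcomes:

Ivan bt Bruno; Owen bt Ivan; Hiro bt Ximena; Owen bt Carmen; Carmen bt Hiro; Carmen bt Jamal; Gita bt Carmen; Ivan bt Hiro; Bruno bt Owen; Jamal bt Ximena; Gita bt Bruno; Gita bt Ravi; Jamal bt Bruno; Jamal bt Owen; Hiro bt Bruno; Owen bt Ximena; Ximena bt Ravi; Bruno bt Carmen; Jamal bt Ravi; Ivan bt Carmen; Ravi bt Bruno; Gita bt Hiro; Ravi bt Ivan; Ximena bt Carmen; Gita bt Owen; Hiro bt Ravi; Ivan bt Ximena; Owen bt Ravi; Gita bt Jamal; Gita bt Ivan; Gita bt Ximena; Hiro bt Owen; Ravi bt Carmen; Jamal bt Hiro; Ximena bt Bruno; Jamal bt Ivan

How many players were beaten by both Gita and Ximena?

Gita beat: Ximena, Ravi, Ivan, Owen, Carmen, Hiro, Jamal, Bruno.
Ximena beat: Ravi, Carmen, Bruno.
Both beat: Ravi, Carmen, Bruno — 3.

3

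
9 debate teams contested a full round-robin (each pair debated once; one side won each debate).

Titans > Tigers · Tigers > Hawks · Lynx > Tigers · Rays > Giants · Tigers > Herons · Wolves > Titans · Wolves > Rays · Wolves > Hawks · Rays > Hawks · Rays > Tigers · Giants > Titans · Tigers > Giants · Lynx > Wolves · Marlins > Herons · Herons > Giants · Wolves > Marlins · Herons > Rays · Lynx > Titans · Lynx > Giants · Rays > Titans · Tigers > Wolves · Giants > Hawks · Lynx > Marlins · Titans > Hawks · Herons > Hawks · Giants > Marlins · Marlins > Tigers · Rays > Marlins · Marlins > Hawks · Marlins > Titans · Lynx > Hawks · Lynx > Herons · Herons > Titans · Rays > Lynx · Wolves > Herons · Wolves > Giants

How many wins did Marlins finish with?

Marlins' results: beat Tigers, Hawks, Titans, Herons; lost to Wolves, Rays, Giants, Lynx.
That is 4 wins.

4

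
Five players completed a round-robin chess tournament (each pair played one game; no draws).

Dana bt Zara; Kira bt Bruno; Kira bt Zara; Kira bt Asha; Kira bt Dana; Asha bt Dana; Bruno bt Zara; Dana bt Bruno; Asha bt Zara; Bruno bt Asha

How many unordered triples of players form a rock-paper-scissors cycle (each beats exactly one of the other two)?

Of the C(5,3) = 10 triples, the cyclic ones are: {Bruno, Dana, Asha}.
That is 1.

1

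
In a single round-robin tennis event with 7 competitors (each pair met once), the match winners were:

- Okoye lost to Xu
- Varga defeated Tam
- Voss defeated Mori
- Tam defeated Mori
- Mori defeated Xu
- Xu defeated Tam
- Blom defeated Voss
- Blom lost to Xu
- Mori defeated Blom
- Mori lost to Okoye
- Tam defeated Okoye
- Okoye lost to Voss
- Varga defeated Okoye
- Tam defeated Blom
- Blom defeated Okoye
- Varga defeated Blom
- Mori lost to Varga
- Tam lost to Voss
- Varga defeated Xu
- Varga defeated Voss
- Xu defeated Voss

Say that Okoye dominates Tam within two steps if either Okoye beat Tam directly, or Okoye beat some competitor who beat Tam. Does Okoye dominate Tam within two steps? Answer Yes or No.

No

Okoye did not beat Tam directly.
Okoye beat Mori, but each of them lost to Tam. No two-step path.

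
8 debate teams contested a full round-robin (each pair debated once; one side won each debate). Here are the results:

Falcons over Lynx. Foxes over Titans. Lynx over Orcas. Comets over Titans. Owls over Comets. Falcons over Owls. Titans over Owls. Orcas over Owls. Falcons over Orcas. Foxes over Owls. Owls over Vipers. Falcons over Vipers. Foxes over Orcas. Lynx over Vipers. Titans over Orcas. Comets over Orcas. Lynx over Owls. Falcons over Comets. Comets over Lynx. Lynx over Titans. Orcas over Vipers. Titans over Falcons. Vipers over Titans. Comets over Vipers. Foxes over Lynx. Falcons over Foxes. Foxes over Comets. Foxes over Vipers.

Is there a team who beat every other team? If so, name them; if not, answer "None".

Highest win total is Foxes with 6 (out of 7 possible).
Foxes lost to Falcons, so no team went undefeated.

None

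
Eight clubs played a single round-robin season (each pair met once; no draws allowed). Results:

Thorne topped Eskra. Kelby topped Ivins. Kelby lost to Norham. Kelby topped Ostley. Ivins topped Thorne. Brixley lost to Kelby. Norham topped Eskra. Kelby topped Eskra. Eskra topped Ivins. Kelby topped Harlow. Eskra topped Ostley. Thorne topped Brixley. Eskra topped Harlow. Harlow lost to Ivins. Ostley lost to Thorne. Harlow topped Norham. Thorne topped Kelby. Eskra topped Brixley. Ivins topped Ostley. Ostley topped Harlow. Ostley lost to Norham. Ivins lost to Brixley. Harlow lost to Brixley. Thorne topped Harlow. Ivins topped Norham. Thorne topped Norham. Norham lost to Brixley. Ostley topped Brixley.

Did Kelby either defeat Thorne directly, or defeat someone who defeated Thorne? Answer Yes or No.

Yes

Kelby did not beat Thorne directly.
Kelby beat Ivins, Harlow, Brixley, Eskra, Ostley. Of those, Ivins beat Thorne.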